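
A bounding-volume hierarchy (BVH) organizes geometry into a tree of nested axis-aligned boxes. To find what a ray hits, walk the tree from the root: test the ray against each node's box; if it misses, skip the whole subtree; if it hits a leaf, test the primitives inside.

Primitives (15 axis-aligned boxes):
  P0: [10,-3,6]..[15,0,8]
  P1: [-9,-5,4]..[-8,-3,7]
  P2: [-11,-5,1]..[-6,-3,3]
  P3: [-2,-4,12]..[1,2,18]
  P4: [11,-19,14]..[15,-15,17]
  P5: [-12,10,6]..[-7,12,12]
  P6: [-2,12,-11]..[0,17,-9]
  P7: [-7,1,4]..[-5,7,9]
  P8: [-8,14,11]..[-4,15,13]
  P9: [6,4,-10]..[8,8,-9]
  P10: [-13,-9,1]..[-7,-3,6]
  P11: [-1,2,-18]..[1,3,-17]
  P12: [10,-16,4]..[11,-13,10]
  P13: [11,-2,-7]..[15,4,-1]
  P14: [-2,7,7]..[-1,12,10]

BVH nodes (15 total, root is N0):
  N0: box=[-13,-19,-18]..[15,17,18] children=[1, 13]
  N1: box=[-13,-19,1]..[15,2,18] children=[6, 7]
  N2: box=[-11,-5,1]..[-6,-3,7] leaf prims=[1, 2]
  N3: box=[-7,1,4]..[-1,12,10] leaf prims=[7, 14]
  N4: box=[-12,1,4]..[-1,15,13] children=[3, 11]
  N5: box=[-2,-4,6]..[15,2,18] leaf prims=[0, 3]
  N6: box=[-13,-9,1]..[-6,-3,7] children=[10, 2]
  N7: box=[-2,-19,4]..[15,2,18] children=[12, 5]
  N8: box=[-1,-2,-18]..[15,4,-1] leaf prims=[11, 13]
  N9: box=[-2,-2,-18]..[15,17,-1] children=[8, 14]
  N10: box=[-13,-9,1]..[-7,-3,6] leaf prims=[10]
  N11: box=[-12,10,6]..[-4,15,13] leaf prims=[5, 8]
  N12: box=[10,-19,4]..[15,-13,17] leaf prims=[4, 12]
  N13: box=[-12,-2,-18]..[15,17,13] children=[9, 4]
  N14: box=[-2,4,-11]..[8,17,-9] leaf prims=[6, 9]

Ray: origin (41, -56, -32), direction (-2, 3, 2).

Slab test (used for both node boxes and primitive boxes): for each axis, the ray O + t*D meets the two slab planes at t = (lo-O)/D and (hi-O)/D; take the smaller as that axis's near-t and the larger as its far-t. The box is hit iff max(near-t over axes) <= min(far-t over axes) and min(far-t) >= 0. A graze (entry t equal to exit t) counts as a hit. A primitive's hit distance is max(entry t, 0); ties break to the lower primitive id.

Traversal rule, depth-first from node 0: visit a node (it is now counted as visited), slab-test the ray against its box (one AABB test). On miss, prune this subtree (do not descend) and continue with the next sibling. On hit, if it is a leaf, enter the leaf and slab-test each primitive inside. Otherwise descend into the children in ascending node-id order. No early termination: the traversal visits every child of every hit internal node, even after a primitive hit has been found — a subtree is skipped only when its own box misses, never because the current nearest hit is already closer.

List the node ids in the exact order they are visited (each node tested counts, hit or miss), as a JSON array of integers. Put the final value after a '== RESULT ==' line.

Trace the traversal:
N0 x:[13,27] y:[37/3,73/3] z:[7,25] -> hit [13,73/3], descend [1, 13]
  N1 x:[13,27] y:[37/3,58/3] z:[33/2,25] -> hit [33/2,58/3], descend [6, 7]
    N6 x:[47/2,27] y:[47/3,53/3] z:[33/2,39/2] -> miss, prune
    N7 x:[13,43/2] y:[37/3,58/3] z:[18,25] -> hit [18,58/3], descend [5, 12]
      N5 x:[13,43/2] y:[52/3,58/3] z:[19,25] -> hit [19,58/3] leaf, test {P0(miss), P3(miss)}
      N12 x:[13,31/2] y:[37/3,43/3] z:[18,49/2] -> miss, prune
  N13 x:[13,53/2] y:[18,73/3] z:[7,45/2] -> hit [18,45/2], descend [4, 9]
    N4 x:[21,53/2] y:[19,71/3] z:[18,45/2] -> hit [21,45/2], descend [3, 11]
      N3 x:[21,24] y:[19,68/3] z:[18,21] -> hit [21,21] leaf, test {P7(miss), P14@t=21}
      N11 x:[45/2,53/2] y:[22,71/3] z:[19,45/2] -> hit [45/2,45/2] leaf, test {P5(miss), P8(miss)}
    N9 x:[13,43/2] y:[18,73/3] z:[7,31/2] -> miss, prune

Visited [0, 1, 6, 7, 5, 12, 13, 4, 3, 11, 9]. Tests: 11 box, 3 leaf. Nearest: P14.

== RESULT ==
[0, 1, 6, 7, 5, 12, 13, 4, 3, 11, 9]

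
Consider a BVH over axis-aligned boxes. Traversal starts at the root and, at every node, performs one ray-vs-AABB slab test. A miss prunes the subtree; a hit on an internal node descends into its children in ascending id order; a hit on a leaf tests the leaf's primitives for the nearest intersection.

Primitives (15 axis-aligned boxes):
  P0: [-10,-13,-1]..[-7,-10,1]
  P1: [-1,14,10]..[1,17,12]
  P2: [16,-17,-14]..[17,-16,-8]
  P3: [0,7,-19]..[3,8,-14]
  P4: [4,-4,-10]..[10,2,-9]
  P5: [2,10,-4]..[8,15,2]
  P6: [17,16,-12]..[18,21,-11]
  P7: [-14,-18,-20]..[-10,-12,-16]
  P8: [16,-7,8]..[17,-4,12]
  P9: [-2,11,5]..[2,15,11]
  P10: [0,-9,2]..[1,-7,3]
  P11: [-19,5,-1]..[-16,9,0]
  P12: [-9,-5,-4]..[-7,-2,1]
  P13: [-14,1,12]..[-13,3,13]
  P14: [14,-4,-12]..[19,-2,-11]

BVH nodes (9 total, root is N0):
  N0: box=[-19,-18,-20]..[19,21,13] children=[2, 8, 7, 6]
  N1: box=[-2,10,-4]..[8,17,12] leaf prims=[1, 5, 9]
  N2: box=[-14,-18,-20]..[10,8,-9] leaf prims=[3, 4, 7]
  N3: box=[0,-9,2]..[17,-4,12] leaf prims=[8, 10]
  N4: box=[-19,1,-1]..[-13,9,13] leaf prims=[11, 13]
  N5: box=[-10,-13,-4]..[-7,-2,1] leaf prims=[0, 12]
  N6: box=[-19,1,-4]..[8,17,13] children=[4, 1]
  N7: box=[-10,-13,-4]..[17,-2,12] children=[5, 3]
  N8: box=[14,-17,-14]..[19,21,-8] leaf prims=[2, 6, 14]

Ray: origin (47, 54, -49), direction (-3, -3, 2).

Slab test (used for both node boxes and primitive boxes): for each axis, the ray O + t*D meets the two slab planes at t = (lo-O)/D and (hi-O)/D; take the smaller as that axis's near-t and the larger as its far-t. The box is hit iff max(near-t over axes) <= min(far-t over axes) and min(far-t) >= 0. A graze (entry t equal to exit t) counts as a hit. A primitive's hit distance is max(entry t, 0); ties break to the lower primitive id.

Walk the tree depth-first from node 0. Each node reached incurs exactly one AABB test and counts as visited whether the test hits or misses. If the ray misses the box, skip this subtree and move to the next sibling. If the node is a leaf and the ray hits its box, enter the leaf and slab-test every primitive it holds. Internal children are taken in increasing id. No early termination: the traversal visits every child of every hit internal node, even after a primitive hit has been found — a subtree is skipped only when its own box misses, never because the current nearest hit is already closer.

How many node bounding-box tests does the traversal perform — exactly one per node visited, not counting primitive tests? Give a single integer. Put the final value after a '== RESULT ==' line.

Traverse from the root:
N0 x:[28/3,22] y:[11,24] z:[29/2,31] -> hit [29/2,22], descend [2, 6, 7, 8]
  N2 x:[37/3,61/3] y:[46/3,24] z:[29/2,20] -> hit [46/3,20] leaf, test {P3@t=46/3, P4(miss), P7(miss)}
  N6 x:[13,22] y:[37/3,53/3] z:[45/2,31] -> miss, prune
  N7 x:[10,19] y:[56/3,67/3] z:[45/2,61/2] -> miss, prune
  N8 x:[28/3,11] y:[11,71/3] z:[35/2,41/2] -> miss, prune

Visited [0, 2, 6, 7, 8]. Tests: 5 box, 1 leaf. Nearest: P3.

== RESULT ==
5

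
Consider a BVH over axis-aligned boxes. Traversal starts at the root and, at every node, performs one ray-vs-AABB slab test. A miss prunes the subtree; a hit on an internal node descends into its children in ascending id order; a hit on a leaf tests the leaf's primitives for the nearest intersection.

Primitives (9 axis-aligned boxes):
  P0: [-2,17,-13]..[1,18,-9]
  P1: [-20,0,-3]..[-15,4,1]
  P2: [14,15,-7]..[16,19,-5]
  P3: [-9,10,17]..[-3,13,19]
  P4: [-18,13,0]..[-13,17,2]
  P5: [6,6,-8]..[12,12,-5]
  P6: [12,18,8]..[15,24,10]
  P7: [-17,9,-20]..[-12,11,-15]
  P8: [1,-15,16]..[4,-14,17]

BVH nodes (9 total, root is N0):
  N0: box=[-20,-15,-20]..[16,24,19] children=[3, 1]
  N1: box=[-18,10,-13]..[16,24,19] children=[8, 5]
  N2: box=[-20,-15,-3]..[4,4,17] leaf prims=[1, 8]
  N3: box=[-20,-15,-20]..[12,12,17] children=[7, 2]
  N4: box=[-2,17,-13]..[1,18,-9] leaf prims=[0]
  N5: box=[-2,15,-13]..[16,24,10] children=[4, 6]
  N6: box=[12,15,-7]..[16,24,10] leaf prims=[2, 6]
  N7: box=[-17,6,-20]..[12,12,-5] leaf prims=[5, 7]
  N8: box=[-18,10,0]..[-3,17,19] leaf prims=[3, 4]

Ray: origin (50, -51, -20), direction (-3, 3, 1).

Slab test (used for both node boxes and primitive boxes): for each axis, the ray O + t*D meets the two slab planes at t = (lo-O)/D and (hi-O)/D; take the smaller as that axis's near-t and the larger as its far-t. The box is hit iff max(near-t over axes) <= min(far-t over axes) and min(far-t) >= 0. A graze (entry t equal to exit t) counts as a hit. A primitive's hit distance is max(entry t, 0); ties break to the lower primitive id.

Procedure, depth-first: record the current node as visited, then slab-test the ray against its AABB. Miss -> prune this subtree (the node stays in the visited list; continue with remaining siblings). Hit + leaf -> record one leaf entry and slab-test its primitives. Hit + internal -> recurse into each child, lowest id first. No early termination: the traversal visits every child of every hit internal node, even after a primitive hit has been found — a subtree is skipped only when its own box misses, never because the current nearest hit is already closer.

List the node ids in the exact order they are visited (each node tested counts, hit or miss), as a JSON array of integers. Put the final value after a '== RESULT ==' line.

Trace the traversal:
N0 x:[34/3,70/3] y:[12,25] z:[0,39] -> hit [12,70/3], descend [1, 3]
  N1 x:[34/3,68/3] y:[61/3,25] z:[7,39] -> hit [61/3,68/3], descend [5, 8]
    N5 x:[34/3,52/3] y:[22,25] z:[7,30] -> miss, prune
    N8 x:[53/3,68/3] y:[61/3,68/3] z:[20,39] -> hit [61/3,68/3] leaf, test {P3(miss), P4@t=64/3}
  N3 x:[38/3,70/3] y:[12,21] z:[0,37] -> hit [38/3,21], descend [2, 7]
    N2 x:[46/3,70/3] y:[12,55/3] z:[17,37] -> hit [17,55/3] leaf, test {P1(miss), P8(miss)}
    N7 x:[38/3,67/3] y:[19,21] z:[0,15] -> miss, prune

order=[0, 1, 5, 8, 3, 2, 7]  |boxes|=7  |leaves|=2  hit=P4

== RESULT ==
[0, 1, 5, 8, 3, 2, 7]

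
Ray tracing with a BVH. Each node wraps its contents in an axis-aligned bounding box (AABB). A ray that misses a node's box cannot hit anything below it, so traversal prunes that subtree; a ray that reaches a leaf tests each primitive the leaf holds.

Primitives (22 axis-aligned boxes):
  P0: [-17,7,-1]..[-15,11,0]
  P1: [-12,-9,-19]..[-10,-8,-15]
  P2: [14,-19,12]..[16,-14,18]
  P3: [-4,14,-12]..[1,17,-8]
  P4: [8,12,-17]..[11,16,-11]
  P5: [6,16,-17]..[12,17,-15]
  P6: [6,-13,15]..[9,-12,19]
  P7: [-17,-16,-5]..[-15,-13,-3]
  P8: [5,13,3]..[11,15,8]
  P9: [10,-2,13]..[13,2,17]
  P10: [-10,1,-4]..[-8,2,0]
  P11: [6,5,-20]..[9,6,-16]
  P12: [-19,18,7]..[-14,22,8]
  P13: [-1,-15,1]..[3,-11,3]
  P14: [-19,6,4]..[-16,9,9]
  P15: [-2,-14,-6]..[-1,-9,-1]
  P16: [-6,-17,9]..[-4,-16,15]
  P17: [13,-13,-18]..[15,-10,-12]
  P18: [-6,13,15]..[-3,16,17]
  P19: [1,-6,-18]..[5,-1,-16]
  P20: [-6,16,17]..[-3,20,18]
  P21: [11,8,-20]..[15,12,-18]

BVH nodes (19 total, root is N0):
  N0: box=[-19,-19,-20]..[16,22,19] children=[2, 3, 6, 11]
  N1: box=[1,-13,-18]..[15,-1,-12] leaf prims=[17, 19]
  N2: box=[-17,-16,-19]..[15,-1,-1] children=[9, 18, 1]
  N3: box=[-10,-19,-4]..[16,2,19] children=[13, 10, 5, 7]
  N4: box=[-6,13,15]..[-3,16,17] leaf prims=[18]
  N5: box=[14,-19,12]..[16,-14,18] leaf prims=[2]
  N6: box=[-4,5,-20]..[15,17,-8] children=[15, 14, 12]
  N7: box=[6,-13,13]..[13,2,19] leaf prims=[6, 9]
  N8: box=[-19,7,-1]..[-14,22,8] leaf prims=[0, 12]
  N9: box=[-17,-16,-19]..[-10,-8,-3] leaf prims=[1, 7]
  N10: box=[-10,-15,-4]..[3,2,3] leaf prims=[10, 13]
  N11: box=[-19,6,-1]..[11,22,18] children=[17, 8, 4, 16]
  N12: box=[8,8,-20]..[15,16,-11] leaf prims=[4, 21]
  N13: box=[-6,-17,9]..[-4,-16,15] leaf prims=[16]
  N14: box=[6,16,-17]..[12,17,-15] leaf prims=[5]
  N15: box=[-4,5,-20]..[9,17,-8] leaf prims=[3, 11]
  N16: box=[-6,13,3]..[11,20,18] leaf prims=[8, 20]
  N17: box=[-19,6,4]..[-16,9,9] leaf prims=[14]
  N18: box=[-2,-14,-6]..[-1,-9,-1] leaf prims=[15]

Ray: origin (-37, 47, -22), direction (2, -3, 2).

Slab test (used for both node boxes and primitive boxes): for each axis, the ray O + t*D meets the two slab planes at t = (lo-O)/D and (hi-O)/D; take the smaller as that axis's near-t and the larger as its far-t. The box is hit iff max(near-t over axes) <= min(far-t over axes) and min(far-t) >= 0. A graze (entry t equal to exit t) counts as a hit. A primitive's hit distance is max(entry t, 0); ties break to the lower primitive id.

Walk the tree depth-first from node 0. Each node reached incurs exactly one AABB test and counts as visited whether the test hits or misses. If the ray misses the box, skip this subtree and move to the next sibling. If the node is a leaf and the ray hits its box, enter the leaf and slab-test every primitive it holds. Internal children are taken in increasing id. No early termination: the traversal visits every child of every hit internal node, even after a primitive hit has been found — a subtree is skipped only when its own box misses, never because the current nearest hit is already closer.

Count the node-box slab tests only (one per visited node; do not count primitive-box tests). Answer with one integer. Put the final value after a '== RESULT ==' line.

Trace the traversal:
N0 x:[9,53/2] y:[25/3,22] z:[1,41/2] -> hit [9,41/2], descend [2, 3, 6, 11]
  N2 x:[10,26] y:[16,21] z:[3/2,21/2] -> miss, prune
  N3 x:[27/2,53/2] y:[15,22] z:[9,41/2] -> hit [15,41/2], descend [5, 7, 10, 13]
    N5 x:[51/2,53/2] y:[61/3,22] z:[17,20] -> miss, prune
    N7 x:[43/2,25] y:[15,20] z:[35/2,41/2] -> miss, prune
    N10 x:[27/2,20] y:[15,62/3] z:[9,25/2] -> miss, prune
    N13 x:[31/2,33/2] y:[21,64/3] z:[31/2,37/2] -> miss, prune
  N6 x:[33/2,26] y:[10,14] z:[1,7] -> miss, prune
  N11 x:[9,24] y:[25/3,41/3] z:[21/2,20] -> hit [21/2,41/3], descend [4, 8, 16, 17]
    N4 x:[31/2,17] y:[31/3,34/3] z:[37/2,39/2] -> miss, prune
    N8 x:[9,23/2] y:[25/3,40/3] z:[21/2,15] -> hit [21/2,23/2] leaf, test {P0(miss), P12(miss)}
    N16 x:[31/2,24] y:[9,34/3] z:[25/2,20] -> miss, prune
    N17 x:[9,21/2] y:[38/3,41/3] z:[13,31/2] -> miss, prune

13 AABB tests over nodes [0, 2, 3, 5, 7, 10, 13, 6, 11, 4, 8, 16, 17]; 1 leaf entered; closest miss.

== RESULT ==
13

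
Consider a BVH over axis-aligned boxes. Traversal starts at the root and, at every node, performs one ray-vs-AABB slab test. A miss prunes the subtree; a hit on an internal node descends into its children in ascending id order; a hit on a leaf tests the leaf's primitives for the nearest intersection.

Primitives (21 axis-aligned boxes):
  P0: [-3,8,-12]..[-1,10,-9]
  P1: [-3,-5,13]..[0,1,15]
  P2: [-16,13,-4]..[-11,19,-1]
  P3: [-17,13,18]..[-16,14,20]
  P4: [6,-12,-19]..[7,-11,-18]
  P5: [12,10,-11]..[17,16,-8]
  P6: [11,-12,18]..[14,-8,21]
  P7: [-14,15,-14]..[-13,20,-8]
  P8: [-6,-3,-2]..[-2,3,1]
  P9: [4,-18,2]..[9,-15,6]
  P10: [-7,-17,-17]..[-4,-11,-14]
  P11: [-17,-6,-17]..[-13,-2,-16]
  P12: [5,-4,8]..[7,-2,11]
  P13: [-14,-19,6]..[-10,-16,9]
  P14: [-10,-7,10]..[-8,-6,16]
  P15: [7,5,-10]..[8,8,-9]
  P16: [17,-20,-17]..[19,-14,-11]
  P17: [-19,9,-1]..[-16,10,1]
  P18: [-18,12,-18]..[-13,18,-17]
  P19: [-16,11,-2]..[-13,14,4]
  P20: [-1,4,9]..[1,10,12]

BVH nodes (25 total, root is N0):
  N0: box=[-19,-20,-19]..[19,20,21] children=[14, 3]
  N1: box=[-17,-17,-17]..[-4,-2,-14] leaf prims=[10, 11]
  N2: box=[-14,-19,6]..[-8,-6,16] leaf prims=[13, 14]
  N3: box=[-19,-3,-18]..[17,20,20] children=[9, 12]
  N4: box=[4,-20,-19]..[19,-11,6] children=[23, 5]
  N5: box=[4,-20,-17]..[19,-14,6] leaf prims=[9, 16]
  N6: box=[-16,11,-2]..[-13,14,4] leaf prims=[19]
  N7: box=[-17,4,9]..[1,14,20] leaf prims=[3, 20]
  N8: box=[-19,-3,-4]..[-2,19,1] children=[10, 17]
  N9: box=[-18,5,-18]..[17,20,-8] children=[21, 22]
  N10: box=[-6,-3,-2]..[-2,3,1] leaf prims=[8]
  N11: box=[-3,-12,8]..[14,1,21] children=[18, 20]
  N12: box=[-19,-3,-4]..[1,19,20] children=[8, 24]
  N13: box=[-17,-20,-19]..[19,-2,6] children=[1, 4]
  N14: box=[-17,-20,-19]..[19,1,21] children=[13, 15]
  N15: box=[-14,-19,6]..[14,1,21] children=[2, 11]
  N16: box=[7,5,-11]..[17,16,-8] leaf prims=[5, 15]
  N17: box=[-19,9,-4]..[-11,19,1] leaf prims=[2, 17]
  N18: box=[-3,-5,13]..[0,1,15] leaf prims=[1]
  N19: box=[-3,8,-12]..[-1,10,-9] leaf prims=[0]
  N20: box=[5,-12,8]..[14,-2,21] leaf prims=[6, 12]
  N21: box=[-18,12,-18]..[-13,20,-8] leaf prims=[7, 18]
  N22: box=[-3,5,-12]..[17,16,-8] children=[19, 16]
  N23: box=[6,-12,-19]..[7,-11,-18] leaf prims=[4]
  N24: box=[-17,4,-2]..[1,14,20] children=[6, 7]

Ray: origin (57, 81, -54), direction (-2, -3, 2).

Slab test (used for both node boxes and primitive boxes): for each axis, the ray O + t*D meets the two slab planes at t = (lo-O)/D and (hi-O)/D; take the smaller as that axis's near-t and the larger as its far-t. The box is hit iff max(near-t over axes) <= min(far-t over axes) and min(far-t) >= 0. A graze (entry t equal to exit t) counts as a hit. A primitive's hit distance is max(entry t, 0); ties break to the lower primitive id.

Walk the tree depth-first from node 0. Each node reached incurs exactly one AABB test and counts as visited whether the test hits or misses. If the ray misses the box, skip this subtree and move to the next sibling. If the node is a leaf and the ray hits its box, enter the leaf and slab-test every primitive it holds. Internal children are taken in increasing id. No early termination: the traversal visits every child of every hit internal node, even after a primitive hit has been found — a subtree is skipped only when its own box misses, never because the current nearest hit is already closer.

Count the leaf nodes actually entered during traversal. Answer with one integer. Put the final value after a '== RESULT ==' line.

Traverse from the root:
N0 x:[19,38] y:[61/3,101/3] z:[35/2,75/2] -> hit [61/3,101/3], descend [3, 14]
  N3 x:[20,38] y:[61/3,28] z:[18,37] -> hit [61/3,28], descend [9, 12]
    N9 x:[20,75/2] y:[61/3,76/3] z:[18,23] -> hit [61/3,23], descend [21, 22]
      N21 x:[35,75/2] y:[61/3,23] z:[18,23] -> miss, prune
      N22 x:[20,30] y:[65/3,76/3] z:[21,23] -> hit [65/3,23], descend [16, 19]
        N16 x:[20,25] y:[65/3,76/3] z:[43/2,23] -> hit [65/3,23] leaf, test {P5@t=65/3, P15(miss)}
        N19 x:[29,30] y:[71/3,73/3] z:[21,45/2] -> miss, prune
    N12 x:[28,38] y:[62/3,28] z:[25,37] -> hit [28,28], descend [8, 24]
      N8 x:[59/2,38] y:[62/3,28] z:[25,55/2] -> miss, prune
      N24 x:[28,37] y:[67/3,77/3] z:[26,37] -> miss, prune
  N14 x:[19,37] y:[80/3,101/3] z:[35/2,75/2] -> hit [80/3,101/3], descend [13, 15]
    N13 x:[19,37] y:[83/3,101/3] z:[35/2,30] -> hit [83/3,30], descend [1, 4]
      N1 x:[61/2,37] y:[83/3,98/3] z:[37/2,20] -> miss, prune
      N4 x:[19,53/2] y:[92/3,101/3] z:[35/2,30] -> miss, prune
    N15 x:[43/2,71/2] y:[80/3,100/3] z:[30,75/2] -> hit [30,100/3], descend [2, 11]
      N2 x:[65/2,71/2] y:[29,100/3] z:[30,35] -> hit [65/2,100/3] leaf, test {P13(miss), P14(miss)}
      N11 x:[43/2,30] y:[80/3,31] z:[31,75/2] -> miss, prune

Summary -> nodes [0, 3, 9, 21, 22, 16, 19, 12, 8, 24, 14, 13, 1, 4, 15, 2, 11]; box-tests=17; leaf-entries=2; first=P5

== RESULT ==
2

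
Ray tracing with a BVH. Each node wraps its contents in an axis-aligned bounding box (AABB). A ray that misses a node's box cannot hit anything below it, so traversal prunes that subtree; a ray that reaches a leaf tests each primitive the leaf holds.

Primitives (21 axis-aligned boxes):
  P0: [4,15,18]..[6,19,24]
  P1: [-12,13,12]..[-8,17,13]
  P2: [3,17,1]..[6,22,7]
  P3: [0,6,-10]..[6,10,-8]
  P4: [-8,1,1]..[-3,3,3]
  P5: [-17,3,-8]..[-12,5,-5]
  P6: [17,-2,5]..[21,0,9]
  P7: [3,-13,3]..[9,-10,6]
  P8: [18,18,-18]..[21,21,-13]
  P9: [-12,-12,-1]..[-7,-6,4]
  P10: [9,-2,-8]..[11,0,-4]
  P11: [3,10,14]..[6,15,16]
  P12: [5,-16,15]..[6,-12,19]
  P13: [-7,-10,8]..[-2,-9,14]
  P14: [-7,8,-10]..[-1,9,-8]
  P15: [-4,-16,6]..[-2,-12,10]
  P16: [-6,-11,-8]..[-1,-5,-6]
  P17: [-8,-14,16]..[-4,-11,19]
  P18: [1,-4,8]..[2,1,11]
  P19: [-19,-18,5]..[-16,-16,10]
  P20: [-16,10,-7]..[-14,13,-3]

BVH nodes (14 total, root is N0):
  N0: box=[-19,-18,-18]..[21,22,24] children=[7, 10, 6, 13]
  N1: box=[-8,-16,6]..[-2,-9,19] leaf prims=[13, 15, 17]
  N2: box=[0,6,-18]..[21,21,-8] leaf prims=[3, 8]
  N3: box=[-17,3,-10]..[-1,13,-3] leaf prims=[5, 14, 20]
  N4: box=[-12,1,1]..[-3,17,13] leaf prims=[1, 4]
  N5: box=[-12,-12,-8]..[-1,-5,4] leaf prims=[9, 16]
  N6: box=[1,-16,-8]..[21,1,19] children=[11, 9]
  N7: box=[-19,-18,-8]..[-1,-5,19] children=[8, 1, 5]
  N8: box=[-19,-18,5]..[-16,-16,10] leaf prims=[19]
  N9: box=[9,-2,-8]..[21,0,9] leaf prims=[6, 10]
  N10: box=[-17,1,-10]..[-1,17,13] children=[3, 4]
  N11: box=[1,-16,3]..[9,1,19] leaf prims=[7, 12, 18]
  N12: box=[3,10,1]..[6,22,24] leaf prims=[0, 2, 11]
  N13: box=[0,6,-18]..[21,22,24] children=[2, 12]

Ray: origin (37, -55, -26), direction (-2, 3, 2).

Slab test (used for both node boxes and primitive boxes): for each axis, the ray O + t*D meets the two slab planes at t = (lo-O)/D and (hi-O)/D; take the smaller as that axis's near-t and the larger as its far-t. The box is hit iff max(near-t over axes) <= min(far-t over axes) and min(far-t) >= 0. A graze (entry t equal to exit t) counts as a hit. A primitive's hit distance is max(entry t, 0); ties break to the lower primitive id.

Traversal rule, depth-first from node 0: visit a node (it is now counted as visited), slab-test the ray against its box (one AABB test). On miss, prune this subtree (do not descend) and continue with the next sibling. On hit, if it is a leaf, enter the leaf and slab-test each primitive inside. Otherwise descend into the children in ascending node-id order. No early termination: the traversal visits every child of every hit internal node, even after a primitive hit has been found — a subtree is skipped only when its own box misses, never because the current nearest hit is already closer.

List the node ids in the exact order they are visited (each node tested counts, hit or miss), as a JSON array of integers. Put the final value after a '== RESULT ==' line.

Walk:
N0 x:[8,28] y:[37/3,77/3] z:[4,25] -> hit [37/3,25], descend [6, 7, 10, 13]
  N6 x:[8,18] y:[13,56/3] z:[9,45/2] -> hit [13,18], descend [9, 11]
    N9 x:[8,14] y:[53/3,55/3] z:[9,35/2] -> miss, prune
    N11 x:[14,18] y:[13,56/3] z:[29/2,45/2] -> hit [29/2,18] leaf, test {P7@t=29/2, P12(miss), P18@t=35/2}
  N7 x:[19,28] y:[37/3,50/3] z:[9,45/2] -> miss, prune
  N10 x:[19,27] y:[56/3,24] z:[8,39/2] -> hit [19,39/2], descend [3, 4]
    N3 x:[19,27] y:[58/3,68/3] z:[8,23/2] -> miss, prune
    N4 x:[20,49/2] y:[56/3,24] z:[27/2,39/2] -> miss, prune
  N13 x:[8,37/2] y:[61/3,77/3] z:[4,25] -> miss, prune

Visited [0, 6, 9, 11, 7, 10, 3, 4, 13]. Tests: 9 box, 1 leaf. Nearest: P7.

== RESULT ==
[0, 6, 9, 11, 7, 10, 3, 4, 13]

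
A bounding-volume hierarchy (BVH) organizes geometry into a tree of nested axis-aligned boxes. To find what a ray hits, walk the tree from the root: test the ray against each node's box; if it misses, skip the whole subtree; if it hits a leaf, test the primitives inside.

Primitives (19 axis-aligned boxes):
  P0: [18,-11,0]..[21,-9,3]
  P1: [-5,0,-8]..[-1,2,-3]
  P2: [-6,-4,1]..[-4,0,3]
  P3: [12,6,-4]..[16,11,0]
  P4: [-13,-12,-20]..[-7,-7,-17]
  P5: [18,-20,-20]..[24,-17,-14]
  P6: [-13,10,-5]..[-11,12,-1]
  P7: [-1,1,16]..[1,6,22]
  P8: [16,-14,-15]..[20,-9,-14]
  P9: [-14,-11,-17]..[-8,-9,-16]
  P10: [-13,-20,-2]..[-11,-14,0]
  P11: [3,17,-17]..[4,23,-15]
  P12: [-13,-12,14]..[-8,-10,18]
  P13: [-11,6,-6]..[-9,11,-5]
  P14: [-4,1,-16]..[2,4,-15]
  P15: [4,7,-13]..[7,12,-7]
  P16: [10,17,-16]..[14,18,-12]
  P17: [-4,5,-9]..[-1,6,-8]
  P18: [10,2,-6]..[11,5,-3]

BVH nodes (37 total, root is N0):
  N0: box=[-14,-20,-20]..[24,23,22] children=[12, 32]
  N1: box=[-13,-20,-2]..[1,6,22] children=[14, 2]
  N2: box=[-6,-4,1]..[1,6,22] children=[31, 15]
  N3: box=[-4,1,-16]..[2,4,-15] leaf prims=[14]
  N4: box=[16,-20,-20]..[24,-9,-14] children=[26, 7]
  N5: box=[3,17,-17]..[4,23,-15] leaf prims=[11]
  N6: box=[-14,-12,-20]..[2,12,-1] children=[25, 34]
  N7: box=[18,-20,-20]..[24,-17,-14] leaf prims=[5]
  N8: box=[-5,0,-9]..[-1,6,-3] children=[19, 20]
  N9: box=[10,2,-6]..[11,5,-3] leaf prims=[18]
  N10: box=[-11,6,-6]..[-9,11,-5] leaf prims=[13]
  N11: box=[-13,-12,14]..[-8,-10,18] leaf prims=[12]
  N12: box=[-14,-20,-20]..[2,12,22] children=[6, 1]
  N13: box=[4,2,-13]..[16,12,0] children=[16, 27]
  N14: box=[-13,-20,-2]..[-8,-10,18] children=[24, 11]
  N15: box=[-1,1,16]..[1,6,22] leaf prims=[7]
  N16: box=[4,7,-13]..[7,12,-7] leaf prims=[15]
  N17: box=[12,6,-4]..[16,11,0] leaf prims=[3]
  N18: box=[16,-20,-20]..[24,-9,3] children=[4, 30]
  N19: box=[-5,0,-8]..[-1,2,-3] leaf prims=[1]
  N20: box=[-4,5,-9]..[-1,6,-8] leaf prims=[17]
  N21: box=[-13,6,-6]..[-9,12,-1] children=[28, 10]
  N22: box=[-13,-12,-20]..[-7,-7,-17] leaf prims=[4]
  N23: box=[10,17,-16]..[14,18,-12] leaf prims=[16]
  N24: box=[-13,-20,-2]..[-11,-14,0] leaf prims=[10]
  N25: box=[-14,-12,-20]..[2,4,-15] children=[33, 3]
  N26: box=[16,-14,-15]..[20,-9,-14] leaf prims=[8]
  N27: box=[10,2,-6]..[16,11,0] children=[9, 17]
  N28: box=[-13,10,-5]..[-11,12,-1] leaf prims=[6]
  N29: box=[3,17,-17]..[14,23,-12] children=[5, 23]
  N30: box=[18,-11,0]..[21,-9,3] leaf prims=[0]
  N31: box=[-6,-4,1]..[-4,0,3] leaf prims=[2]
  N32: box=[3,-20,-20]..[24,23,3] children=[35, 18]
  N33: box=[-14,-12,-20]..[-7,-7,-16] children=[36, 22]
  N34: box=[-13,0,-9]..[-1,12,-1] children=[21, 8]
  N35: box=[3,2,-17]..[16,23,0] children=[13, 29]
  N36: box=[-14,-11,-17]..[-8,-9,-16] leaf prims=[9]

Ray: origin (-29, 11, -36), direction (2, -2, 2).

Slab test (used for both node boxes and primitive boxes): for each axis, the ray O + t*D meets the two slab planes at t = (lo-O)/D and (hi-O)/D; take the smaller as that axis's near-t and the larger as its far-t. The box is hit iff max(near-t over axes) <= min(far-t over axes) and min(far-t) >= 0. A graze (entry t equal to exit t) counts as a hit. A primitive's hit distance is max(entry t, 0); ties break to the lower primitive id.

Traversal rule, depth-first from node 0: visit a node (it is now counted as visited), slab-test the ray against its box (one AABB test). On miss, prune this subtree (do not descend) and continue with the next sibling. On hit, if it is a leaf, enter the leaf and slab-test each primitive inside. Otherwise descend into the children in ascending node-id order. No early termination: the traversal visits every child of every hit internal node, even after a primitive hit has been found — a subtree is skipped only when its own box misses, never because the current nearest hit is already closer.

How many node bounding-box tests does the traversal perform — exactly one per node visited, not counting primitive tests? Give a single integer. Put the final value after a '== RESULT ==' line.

Walk:
N0 x:[15/2,53/2] y:[-6,31/2] z:[8,29] -> hit [8,31/2], descend [12, 32]
  N12 x:[15/2,31/2] y:[-1/2,31/2] z:[8,29] -> hit [8,31/2], descend [1, 6]
    N1 x:[8,15] y:[5/2,31/2] z:[17,29] -> miss, prune
    N6 x:[15/2,31/2] y:[-1/2,23/2] z:[8,35/2] -> hit [8,23/2], descend [25, 34]
      N25 x:[15/2,31/2] y:[7/2,23/2] z:[8,21/2] -> hit [8,21/2], descend [3, 33]
        N3 x:[25/2,31/2] y:[7/2,5] z:[10,21/2] -> miss, prune
        N33 x:[15/2,11] y:[9,23/2] z:[8,10] -> hit [9,10], descend [22, 36]
          N22 x:[8,11] y:[9,23/2] z:[8,19/2] -> hit [9,19/2] leaf, test {P4@t=9}
          N36 x:[15/2,21/2] y:[10,11] z:[19/2,10] -> hit [10,10] leaf, test {P9@t=10}
      N34 x:[8,14] y:[-1/2,11/2] z:[27/2,35/2] -> miss, prune
  N32 x:[16,53/2] y:[-6,31/2] z:[8,39/2] -> miss, prune

order=[0, 12, 1, 6, 25, 3, 33, 22, 36, 34, 32]  |boxes|=11  |leaves|=2  hit=P4

== RESULT ==
11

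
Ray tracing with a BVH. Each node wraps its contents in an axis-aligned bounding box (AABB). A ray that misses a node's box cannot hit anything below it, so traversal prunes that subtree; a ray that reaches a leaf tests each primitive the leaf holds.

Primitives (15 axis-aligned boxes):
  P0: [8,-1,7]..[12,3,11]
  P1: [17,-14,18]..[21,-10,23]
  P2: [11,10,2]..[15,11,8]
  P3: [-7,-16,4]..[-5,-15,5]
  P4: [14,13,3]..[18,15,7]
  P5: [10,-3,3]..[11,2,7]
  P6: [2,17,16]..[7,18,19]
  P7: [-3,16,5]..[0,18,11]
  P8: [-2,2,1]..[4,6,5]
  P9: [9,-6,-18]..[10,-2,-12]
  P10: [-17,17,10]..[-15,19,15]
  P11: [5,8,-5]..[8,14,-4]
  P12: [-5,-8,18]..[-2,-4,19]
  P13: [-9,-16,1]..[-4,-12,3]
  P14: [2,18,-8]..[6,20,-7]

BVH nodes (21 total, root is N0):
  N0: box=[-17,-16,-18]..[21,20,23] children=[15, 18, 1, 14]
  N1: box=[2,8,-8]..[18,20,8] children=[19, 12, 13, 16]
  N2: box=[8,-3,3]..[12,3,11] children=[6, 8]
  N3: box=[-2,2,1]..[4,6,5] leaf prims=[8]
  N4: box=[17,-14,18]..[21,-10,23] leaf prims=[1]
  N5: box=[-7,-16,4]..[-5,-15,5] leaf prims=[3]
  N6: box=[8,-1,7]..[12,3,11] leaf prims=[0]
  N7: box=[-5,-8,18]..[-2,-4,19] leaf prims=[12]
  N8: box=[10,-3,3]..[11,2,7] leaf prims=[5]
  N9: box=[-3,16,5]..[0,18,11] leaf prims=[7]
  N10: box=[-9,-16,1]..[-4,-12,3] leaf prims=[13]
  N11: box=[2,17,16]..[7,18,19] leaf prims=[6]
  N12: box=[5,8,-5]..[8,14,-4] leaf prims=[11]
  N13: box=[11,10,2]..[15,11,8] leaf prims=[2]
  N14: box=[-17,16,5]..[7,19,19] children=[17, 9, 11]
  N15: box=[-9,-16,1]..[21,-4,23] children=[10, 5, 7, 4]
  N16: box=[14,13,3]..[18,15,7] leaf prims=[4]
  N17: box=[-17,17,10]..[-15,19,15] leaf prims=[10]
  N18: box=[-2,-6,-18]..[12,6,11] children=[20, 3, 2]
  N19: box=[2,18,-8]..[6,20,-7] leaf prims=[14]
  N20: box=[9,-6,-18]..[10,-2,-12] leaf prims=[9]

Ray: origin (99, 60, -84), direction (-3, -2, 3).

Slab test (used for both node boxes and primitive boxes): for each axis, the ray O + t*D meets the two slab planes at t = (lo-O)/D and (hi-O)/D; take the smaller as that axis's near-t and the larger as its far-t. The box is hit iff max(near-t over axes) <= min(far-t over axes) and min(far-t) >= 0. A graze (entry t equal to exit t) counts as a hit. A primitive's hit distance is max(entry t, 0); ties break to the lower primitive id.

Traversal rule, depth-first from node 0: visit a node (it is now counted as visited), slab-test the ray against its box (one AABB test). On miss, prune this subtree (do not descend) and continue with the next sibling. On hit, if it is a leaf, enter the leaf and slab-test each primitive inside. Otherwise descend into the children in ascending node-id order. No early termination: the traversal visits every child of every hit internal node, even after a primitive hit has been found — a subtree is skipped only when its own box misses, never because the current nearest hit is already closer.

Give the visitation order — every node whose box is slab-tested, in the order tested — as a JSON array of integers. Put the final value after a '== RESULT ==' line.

Walk:
N0 x:[26,116/3] y:[20,38] z:[22,107/3] -> hit [26,107/3], descend [1, 14, 15, 18]
  N1 x:[27,97/3] y:[20,26] z:[76/3,92/3] -> miss, prune
  N14 x:[92/3,116/3] y:[41/2,22] z:[89/3,103/3] -> miss, prune
  N15 x:[26,36] y:[32,38] z:[85/3,107/3] -> hit [32,107/3], descend [4, 5, 7, 10]
    N4 x:[26,82/3] y:[35,37] z:[34,107/3] -> miss, prune
    N5 x:[104/3,106/3] y:[75/2,38] z:[88/3,89/3] -> miss, prune
    N7 x:[101/3,104/3] y:[32,34] z:[34,103/3] -> hit [34,34] leaf, test {P12@t=34}
    N10 x:[103/3,36] y:[36,38] z:[85/3,29] -> miss, prune
  N18 x:[29,101/3] y:[27,33] z:[22,95/3] -> hit [29,95/3], descend [2, 3, 20]
    N2 x:[29,91/3] y:[57/2,63/2] z:[29,95/3] -> hit [29,91/3], descend [6, 8]
      N6 x:[29,91/3] y:[57/2,61/2] z:[91/3,95/3] -> hit [91/3,91/3] leaf, test {P0@t=91/3}
      N8 x:[88/3,89/3] y:[29,63/2] z:[29,91/3] -> hit [88/3,89/3] leaf, test {P5@t=88/3}
    N3 x:[95/3,101/3] y:[27,29] z:[85/3,89/3] -> miss, prune
    N20 x:[89/3,30] y:[31,33] z:[22,24] -> miss, prune

Visited [0, 1, 14, 15, 4, 5, 7, 10, 18, 2, 6, 8, 3, 20]. Tests: 14 box, 3 leaf. Nearest: P5.

== RESULT ==
[0, 1, 14, 15, 4, 5, 7, 10, 18, 2, 6, 8, 3, 20]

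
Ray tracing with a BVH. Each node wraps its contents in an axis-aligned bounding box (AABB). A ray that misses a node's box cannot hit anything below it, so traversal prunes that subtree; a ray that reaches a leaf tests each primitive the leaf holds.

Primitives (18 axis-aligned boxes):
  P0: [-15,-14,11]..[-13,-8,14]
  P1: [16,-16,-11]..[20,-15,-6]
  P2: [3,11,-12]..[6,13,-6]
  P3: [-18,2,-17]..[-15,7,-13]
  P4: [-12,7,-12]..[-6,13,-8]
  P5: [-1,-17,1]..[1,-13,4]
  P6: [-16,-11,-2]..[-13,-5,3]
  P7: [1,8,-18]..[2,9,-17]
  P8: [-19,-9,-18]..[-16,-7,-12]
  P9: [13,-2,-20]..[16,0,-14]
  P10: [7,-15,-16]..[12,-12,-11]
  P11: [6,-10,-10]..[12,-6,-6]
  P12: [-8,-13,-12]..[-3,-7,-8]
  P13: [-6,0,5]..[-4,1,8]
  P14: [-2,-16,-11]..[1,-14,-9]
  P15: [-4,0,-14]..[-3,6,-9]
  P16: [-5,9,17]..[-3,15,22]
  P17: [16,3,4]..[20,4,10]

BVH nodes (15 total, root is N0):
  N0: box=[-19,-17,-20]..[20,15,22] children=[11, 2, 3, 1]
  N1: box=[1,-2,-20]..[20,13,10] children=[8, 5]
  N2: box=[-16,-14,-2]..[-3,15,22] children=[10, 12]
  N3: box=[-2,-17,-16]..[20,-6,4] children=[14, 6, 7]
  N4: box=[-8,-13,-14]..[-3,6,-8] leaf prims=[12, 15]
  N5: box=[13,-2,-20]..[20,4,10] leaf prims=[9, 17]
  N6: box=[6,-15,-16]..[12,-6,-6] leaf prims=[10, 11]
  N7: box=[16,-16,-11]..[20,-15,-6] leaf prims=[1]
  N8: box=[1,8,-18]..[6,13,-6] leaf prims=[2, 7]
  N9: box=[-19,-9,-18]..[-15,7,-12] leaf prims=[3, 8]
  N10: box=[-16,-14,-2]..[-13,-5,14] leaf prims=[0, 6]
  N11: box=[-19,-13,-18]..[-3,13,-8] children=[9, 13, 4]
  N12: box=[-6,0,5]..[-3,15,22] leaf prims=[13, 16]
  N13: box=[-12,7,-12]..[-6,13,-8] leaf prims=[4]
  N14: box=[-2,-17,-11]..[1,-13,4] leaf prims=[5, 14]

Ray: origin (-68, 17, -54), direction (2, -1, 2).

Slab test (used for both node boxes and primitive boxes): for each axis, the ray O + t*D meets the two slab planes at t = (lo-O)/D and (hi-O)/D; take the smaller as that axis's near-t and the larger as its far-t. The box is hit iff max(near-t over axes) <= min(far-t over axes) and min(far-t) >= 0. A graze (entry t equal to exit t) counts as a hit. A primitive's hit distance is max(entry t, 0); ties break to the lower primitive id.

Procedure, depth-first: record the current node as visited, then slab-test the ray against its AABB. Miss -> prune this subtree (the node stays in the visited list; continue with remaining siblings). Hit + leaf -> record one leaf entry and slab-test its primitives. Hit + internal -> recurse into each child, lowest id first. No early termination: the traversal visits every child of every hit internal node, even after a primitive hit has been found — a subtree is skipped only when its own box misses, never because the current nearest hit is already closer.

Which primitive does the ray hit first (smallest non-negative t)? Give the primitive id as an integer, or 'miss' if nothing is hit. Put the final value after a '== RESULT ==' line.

Trace the traversal:
N0 x:[49/2,44] y:[2,34] z:[17,38] -> hit [49/2,34], descend [1, 2, 3, 11]
  N1 x:[69/2,44] y:[4,19] z:[17,32] -> miss, prune
  N2 x:[26,65/2] y:[2,31] z:[26,38] -> hit [26,31], descend [10, 12]
    N10 x:[26,55/2] y:[22,31] z:[26,34] -> hit [26,55/2] leaf, test {P0(miss), P6@t=26}
    N12 x:[31,65/2] y:[2,17] z:[59/2,38] -> miss, prune
  N3 x:[33,44] y:[23,34] z:[19,29] -> miss, prune
  N11 x:[49/2,65/2] y:[4,30] z:[18,23] -> miss, prune

order=[0, 1, 2, 10, 12, 3, 11]  |boxes|=7  |leaves|=1  hit=P6

== RESULT ==
6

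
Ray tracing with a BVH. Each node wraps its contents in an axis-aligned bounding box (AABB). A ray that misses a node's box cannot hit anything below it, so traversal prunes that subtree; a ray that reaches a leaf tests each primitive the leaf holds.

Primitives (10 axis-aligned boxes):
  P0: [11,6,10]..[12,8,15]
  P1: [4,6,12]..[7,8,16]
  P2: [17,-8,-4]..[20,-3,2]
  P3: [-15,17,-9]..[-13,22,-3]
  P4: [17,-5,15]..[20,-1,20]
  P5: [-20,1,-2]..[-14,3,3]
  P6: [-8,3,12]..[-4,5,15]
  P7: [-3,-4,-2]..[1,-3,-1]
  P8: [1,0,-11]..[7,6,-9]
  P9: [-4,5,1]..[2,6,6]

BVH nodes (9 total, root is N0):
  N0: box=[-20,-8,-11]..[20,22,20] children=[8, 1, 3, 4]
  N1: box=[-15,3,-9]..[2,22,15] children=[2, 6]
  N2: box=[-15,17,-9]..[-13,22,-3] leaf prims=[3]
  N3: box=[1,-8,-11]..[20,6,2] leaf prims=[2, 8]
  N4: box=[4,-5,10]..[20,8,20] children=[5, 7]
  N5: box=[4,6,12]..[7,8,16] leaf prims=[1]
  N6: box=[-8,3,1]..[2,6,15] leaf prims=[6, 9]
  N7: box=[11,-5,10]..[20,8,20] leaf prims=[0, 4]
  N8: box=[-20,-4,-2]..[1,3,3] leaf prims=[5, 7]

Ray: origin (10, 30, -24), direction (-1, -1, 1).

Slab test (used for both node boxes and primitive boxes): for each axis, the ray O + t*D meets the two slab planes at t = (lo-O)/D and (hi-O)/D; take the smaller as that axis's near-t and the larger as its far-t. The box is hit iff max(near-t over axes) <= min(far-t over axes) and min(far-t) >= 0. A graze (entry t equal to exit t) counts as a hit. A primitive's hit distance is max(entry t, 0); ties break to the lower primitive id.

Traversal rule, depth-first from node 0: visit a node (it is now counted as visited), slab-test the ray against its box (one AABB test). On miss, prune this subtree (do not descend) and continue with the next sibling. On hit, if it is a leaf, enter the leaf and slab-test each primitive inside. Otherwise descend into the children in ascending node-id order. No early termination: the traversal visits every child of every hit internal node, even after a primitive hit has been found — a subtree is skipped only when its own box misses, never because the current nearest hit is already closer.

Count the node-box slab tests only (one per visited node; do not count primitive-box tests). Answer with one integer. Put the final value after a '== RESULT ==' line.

Traverse from the root:
N0 x:[-10,30] y:[8,38] z:[13,44] -> hit [13,30], descend [1, 3, 4, 8]
  N1 x:[8,25] y:[8,27] z:[15,39] -> hit [15,25], descend [2, 6]
    N2 x:[23,25] y:[8,13] z:[15,21] -> miss, prune
    N6 x:[8,18] y:[24,27] z:[25,39] -> miss, prune
  N3 x:[-10,9] y:[24,38] z:[13,26] -> miss, prune
  N4 x:[-10,6] y:[22,35] z:[34,44] -> miss, prune
  N8 x:[9,30] y:[27,34] z:[22,27] -> hit [27,27] leaf, test {P5@t=27, P7(miss)}

order=[0, 1, 2, 6, 3, 4, 8]  |boxes|=7  |leaves|=1  hit=P5

== RESULT ==
7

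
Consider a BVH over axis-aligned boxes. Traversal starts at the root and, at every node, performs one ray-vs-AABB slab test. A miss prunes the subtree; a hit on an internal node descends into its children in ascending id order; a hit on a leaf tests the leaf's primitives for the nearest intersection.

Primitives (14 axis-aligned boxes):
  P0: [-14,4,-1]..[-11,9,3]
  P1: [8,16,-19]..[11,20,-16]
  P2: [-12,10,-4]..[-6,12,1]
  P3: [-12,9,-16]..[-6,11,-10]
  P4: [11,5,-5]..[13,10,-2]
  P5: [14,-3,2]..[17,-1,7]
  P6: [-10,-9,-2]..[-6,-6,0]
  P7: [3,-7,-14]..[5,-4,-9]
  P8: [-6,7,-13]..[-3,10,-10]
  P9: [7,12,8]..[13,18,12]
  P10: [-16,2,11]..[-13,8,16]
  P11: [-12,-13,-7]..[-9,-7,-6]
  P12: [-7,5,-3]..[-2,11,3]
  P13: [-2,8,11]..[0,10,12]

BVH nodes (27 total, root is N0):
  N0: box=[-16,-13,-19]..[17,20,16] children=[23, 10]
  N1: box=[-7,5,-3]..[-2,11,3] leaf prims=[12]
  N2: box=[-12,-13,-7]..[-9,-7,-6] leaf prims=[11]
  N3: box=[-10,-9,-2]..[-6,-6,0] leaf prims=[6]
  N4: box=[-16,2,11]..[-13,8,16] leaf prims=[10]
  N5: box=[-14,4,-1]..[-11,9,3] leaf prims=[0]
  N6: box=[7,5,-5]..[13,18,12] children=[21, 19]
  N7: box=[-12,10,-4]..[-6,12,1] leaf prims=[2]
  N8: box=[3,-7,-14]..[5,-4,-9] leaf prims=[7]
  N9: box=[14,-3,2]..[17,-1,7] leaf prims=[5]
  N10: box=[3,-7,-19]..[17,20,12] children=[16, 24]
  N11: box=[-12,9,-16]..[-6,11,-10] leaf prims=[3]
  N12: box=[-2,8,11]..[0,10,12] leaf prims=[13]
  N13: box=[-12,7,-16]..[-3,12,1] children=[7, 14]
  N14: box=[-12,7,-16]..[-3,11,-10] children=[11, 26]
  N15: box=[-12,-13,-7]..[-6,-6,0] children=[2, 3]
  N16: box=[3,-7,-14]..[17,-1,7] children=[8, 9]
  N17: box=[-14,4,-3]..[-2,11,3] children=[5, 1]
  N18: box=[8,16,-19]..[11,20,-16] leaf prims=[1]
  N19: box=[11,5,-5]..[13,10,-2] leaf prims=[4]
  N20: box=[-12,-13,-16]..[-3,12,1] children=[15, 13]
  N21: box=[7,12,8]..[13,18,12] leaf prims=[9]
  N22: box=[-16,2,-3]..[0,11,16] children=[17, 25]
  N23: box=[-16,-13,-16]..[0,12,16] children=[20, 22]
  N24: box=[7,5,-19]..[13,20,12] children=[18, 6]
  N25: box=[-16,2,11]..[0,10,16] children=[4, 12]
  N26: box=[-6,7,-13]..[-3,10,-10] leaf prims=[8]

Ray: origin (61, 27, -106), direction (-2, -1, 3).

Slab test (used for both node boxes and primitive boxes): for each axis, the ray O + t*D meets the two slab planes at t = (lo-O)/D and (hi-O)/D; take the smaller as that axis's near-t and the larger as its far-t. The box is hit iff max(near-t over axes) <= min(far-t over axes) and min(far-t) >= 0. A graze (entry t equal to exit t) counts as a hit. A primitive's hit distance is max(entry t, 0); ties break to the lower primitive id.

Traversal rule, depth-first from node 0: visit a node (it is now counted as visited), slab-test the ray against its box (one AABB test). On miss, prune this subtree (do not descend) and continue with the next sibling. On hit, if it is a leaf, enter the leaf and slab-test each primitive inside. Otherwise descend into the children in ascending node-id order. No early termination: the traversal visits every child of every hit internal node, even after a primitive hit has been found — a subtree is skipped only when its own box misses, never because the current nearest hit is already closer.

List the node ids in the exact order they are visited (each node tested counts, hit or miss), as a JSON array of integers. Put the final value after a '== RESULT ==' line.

Walk:
N0 x:[22,77/2] y:[7,40] z:[29,122/3] -> hit [29,77/2], descend [10, 23]
  N10 x:[22,29] y:[7,34] z:[29,118/3] -> hit [29,29], descend [16, 24]
    N16 x:[22,29] y:[28,34] z:[92/3,113/3] -> miss, prune
    N24 x:[24,27] y:[7,22] z:[29,118/3] -> miss, prune
  N23 x:[61/2,77/2] y:[15,40] z:[30,122/3] -> hit [61/2,77/2], descend [20, 22]
    N20 x:[32,73/2] y:[15,40] z:[30,107/3] -> hit [32,107/3], descend [13, 15]
      N13 x:[32,73/2] y:[15,20] z:[30,107/3] -> miss, prune
      N15 x:[67/2,73/2] y:[33,40] z:[33,106/3] -> hit [67/2,106/3], descend [2, 3]
        N2 x:[35,73/2] y:[34,40] z:[33,100/3] -> miss, prune
        N3 x:[67/2,71/2] y:[33,36] z:[104/3,106/3] -> hit [104/3,106/3] leaf, test {P6@t=104/3}
    N22 x:[61/2,77/2] y:[16,25] z:[103/3,122/3] -> miss, prune

Summary -> nodes [0, 10, 16, 24, 23, 20, 13, 15, 2, 3, 22]; box-tests=11; leaf-entries=1; first=P6

== RESULT ==
[0, 10, 16, 24, 23, 20, 13, 15, 2, 3, 22]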